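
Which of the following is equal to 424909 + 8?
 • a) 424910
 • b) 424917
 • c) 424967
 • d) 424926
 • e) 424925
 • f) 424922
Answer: b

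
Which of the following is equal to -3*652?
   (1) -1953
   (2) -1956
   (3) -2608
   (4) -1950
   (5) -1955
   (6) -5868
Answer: 2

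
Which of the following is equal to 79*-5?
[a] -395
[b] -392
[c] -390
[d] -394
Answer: a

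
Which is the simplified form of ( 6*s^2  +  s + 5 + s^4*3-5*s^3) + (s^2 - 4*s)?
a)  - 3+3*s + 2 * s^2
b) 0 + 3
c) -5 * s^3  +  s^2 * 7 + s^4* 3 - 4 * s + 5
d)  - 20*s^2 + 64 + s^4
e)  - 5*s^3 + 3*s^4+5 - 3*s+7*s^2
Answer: e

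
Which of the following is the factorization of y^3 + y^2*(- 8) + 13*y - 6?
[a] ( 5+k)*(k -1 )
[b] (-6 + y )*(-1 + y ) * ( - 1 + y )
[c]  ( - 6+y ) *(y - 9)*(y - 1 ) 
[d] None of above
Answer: b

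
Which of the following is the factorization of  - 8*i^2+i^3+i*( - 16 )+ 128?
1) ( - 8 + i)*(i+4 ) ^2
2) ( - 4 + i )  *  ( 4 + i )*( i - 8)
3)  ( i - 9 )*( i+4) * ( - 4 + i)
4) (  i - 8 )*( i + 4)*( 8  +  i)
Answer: 2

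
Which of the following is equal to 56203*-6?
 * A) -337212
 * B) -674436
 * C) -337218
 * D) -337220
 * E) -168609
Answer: C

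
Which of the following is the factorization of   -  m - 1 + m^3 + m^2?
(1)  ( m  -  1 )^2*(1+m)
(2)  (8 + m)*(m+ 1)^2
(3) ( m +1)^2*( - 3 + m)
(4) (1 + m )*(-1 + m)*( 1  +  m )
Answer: 4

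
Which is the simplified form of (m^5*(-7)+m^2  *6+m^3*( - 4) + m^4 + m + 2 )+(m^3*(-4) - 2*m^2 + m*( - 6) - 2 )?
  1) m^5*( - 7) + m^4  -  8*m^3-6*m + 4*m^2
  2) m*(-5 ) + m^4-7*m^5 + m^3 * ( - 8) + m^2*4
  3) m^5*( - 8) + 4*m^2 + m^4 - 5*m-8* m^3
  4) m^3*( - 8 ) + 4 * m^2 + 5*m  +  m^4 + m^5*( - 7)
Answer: 2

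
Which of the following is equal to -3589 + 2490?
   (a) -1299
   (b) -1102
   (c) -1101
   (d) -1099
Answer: d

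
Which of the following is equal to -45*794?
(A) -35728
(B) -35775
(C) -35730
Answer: C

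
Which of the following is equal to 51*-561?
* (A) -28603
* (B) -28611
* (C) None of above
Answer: B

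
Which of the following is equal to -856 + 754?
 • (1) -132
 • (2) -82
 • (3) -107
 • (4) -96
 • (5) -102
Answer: 5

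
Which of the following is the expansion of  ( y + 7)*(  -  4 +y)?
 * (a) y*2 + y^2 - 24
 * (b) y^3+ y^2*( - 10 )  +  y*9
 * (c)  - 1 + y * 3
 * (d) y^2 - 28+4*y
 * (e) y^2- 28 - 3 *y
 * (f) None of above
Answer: f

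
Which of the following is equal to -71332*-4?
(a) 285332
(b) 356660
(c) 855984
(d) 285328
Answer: d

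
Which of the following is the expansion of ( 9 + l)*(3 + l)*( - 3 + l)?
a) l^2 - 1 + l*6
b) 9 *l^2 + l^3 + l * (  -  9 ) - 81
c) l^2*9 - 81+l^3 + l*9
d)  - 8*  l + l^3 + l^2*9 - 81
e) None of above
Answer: b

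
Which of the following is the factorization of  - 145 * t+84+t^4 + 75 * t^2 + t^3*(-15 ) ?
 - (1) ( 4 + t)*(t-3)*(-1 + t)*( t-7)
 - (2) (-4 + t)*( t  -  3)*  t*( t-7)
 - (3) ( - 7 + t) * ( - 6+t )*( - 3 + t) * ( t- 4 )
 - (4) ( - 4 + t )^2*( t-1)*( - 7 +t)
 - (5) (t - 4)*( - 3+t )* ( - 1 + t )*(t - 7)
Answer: 5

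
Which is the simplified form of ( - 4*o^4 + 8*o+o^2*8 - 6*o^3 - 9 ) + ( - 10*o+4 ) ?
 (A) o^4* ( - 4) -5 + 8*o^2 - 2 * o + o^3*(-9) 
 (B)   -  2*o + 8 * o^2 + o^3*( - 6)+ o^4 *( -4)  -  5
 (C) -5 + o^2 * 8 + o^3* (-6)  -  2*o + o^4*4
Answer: B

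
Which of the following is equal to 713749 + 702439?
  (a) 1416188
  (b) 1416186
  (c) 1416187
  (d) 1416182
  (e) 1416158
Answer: a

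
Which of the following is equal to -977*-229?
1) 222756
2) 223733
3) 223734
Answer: 2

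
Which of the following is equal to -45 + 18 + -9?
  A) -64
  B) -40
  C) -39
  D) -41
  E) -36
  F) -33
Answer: E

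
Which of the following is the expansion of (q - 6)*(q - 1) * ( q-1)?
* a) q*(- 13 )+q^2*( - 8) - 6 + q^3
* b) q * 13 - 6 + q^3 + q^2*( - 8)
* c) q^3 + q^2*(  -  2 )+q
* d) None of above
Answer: b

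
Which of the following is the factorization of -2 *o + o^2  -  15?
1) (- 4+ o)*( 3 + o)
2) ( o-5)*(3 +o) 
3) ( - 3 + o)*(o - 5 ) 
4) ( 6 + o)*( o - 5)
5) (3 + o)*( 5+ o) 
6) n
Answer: 2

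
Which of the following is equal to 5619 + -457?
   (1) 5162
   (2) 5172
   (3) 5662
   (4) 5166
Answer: 1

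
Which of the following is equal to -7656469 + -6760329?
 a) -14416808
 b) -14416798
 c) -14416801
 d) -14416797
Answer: b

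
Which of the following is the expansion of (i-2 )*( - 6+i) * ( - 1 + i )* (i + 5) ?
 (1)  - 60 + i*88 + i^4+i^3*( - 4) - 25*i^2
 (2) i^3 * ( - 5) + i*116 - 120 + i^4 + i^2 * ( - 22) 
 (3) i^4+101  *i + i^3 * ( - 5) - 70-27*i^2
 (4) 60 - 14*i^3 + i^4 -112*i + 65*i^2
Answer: 1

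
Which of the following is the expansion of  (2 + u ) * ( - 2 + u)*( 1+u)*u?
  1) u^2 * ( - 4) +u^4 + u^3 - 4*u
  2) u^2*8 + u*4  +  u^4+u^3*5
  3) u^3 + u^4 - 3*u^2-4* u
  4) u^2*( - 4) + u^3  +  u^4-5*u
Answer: 1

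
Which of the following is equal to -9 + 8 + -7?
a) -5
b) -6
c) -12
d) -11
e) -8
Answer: e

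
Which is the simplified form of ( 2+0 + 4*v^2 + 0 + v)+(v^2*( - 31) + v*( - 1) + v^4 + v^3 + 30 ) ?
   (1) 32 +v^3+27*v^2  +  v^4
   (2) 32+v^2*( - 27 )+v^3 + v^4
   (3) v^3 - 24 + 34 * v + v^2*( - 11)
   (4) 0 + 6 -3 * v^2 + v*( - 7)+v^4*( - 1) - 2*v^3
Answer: 2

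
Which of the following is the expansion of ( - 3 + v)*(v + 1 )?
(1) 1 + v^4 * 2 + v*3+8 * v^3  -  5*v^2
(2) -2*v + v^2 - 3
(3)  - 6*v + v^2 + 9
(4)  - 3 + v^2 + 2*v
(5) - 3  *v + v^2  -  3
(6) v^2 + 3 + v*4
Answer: 2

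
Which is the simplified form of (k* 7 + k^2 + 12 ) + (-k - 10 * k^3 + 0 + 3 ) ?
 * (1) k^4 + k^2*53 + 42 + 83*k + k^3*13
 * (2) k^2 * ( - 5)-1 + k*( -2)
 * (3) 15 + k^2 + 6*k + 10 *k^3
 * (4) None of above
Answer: 4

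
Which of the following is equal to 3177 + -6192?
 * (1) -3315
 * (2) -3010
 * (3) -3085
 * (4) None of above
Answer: 4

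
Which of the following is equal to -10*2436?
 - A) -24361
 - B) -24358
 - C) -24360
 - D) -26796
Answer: C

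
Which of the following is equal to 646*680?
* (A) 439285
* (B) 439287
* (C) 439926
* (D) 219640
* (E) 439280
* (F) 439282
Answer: E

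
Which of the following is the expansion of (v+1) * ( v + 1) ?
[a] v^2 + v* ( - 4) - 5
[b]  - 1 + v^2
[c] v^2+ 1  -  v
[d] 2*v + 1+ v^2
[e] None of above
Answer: d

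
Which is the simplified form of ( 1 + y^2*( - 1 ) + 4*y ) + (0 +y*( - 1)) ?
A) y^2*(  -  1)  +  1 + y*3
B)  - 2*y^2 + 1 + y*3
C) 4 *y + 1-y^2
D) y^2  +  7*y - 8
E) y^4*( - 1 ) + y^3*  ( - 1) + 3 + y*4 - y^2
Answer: A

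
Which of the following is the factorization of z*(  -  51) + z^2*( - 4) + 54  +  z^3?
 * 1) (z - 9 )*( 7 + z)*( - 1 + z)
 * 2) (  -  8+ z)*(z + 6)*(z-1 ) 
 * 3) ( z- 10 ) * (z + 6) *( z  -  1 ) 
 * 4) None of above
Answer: 4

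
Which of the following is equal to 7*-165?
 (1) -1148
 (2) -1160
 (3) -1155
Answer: 3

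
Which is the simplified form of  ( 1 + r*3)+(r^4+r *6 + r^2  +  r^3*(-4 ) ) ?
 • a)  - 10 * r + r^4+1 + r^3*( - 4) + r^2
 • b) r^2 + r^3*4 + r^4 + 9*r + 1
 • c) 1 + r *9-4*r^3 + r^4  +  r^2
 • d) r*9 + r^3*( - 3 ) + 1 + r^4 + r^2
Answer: c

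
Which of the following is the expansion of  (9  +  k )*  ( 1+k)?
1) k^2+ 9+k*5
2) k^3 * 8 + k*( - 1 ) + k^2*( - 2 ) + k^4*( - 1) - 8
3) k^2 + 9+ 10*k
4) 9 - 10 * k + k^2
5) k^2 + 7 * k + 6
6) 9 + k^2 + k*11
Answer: 3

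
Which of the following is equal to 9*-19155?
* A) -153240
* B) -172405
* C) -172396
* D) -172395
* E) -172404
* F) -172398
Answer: D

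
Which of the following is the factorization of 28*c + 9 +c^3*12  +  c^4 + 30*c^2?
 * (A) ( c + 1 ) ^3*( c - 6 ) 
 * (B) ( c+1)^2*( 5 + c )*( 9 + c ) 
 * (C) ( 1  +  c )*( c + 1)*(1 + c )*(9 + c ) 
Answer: C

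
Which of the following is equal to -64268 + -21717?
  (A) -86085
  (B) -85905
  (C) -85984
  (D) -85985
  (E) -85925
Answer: D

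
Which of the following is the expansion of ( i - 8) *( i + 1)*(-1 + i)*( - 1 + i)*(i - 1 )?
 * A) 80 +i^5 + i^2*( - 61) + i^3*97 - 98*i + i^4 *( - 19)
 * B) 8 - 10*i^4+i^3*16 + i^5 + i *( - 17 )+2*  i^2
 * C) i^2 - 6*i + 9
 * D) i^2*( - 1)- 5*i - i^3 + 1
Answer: B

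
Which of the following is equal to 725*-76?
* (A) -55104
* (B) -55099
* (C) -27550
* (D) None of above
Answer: D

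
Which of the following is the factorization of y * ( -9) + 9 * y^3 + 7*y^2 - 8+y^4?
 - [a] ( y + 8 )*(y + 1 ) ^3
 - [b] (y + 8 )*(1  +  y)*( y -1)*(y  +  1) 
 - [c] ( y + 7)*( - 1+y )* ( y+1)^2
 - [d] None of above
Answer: b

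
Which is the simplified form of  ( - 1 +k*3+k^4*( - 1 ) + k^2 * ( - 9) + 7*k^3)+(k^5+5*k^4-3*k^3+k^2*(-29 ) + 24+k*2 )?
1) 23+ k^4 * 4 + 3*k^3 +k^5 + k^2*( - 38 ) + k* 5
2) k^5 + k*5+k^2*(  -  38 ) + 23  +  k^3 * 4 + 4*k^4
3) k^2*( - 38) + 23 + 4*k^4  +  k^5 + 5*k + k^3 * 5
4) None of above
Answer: 2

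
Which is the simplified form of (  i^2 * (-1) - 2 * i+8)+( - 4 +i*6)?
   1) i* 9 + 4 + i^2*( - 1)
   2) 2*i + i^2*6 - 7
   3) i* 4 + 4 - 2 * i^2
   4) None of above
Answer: 4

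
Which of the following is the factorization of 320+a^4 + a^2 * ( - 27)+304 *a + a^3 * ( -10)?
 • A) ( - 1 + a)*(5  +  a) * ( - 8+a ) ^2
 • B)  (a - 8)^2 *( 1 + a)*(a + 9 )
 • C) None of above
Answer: C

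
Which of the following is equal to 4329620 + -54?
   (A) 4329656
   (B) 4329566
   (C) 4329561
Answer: B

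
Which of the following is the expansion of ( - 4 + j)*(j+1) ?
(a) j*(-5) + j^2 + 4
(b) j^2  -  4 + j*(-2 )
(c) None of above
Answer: c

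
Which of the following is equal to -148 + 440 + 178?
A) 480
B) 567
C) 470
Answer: C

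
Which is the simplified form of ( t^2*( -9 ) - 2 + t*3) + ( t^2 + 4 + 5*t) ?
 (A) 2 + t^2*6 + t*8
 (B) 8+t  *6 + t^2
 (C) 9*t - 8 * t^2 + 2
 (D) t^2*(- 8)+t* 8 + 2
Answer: D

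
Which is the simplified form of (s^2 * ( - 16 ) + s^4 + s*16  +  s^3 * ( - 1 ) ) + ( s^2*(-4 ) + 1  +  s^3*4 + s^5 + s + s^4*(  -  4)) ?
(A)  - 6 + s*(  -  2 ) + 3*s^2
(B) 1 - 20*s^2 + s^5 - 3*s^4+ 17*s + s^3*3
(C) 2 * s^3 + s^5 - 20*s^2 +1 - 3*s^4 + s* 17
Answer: B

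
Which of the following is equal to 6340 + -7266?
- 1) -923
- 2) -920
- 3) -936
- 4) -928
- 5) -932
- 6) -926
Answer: 6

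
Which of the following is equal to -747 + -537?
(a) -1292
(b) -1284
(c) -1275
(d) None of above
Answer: b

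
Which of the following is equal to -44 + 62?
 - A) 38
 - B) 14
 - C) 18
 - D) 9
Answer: C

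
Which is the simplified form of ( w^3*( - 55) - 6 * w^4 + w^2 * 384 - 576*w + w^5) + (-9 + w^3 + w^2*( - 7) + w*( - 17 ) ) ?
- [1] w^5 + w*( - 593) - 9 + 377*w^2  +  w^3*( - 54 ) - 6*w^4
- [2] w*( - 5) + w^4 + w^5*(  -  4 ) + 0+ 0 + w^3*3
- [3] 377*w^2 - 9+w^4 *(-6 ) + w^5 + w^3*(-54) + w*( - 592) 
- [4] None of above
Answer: 1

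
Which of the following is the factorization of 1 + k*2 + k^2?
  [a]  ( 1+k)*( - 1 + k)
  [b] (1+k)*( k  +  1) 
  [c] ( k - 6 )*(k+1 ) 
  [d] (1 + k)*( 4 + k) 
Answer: b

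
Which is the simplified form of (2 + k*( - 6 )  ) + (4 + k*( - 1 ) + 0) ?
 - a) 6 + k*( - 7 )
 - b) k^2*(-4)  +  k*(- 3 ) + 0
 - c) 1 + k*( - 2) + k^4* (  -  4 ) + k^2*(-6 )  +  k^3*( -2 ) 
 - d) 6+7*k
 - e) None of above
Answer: a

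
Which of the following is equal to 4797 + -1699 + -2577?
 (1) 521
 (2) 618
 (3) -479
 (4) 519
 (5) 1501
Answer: 1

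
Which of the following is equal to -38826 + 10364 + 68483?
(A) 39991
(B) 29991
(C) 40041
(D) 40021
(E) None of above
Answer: D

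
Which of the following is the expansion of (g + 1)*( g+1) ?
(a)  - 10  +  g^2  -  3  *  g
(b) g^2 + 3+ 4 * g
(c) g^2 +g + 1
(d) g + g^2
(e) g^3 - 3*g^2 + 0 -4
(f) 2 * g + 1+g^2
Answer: f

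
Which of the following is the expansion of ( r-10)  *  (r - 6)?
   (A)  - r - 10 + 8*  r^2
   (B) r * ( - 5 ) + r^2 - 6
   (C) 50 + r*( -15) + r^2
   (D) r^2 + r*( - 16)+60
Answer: D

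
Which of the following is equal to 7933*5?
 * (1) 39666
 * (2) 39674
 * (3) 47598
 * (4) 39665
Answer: 4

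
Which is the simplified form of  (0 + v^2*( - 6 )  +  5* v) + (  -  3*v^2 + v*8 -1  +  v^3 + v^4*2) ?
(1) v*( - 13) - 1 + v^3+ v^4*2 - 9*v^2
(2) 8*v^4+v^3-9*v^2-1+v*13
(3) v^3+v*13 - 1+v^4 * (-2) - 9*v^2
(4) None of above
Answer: 4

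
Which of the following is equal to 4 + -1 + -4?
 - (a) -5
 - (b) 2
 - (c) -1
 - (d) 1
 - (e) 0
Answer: c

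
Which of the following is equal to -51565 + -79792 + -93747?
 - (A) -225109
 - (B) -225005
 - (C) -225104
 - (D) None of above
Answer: C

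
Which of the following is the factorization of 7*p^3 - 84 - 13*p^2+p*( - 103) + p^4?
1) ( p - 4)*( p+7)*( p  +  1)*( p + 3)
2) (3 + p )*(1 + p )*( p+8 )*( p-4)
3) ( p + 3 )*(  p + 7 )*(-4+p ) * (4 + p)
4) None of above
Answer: 1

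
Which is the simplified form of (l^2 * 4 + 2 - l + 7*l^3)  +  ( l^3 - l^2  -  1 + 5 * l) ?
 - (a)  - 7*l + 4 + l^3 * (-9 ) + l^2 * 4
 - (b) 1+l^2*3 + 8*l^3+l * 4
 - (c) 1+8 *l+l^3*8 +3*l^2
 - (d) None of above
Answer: b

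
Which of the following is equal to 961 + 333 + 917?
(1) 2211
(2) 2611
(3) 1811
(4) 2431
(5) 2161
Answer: 1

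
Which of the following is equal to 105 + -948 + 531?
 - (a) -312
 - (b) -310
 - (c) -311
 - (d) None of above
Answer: a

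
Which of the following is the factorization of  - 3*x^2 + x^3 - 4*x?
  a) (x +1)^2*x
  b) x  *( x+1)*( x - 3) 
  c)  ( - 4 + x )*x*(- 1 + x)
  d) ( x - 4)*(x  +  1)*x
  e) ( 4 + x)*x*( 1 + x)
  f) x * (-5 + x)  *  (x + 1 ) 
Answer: d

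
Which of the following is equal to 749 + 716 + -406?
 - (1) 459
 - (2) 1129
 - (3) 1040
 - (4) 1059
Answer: 4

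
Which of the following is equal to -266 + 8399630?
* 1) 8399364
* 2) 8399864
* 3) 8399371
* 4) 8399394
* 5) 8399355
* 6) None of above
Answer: 1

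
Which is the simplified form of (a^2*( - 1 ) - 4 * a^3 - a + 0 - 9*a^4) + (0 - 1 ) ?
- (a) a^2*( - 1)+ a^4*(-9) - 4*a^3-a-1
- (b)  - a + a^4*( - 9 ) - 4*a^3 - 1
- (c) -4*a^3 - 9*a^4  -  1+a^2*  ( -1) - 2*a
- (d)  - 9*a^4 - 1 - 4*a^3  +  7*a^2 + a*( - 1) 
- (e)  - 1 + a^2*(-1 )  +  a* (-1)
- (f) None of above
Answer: a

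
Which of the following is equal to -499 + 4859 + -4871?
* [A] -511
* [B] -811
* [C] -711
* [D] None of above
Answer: A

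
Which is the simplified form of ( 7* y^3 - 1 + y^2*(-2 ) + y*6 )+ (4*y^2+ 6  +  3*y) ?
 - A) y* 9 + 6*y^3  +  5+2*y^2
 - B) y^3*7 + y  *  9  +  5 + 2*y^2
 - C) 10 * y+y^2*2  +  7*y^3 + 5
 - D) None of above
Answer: B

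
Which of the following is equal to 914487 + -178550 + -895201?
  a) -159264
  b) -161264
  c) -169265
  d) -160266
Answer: a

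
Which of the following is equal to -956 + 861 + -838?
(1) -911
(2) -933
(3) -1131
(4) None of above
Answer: 2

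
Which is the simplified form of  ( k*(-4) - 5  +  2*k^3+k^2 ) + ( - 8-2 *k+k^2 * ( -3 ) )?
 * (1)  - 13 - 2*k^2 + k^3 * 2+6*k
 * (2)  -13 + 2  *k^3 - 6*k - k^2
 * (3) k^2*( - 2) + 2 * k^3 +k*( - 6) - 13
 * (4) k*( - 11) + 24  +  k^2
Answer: 3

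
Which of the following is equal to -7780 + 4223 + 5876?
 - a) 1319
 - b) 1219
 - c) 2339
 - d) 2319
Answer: d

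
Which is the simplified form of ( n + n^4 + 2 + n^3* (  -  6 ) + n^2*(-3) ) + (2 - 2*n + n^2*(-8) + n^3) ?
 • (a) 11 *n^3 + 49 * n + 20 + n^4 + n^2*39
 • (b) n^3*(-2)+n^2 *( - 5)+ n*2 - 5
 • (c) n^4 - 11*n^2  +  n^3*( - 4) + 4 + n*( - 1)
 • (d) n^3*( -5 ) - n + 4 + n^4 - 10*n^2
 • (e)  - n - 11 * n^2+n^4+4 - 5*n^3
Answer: e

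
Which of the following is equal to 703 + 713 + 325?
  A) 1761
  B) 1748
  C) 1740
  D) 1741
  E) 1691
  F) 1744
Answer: D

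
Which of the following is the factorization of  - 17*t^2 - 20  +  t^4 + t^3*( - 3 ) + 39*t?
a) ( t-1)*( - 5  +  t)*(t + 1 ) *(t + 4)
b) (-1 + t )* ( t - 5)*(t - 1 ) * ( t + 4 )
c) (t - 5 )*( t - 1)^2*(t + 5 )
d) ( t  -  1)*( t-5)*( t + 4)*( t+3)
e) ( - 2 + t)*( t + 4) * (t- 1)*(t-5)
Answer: b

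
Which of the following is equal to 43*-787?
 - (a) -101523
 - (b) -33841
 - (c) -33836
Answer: b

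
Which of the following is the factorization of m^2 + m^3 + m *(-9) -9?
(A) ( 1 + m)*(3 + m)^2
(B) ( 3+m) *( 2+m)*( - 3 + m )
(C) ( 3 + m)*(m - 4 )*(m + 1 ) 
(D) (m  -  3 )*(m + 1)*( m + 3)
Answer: D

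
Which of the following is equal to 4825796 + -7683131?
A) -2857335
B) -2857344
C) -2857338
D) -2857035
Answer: A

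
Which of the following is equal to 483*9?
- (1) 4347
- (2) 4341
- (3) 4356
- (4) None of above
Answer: 1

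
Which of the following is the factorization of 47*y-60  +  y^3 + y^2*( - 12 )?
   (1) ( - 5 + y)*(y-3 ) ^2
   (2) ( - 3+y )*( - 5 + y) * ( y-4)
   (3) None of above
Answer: 2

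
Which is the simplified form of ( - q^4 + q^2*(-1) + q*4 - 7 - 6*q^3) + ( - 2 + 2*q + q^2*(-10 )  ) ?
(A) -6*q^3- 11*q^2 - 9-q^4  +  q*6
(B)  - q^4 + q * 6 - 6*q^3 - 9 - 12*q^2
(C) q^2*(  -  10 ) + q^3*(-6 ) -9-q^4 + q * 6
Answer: A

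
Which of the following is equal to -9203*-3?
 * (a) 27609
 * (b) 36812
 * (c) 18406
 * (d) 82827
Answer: a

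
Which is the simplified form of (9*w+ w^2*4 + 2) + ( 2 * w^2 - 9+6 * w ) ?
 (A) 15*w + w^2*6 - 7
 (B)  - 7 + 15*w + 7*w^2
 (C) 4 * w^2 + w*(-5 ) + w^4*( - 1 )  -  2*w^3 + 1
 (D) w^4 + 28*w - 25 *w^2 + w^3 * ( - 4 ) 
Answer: A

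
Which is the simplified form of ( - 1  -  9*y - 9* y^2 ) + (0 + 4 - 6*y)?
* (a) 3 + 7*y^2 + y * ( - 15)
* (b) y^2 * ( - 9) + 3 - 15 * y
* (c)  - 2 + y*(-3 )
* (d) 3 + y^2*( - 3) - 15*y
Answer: b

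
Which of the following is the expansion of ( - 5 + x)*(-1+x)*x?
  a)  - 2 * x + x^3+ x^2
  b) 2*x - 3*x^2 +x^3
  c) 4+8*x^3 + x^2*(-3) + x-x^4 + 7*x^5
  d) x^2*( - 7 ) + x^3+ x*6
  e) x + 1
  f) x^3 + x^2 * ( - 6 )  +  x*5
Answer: f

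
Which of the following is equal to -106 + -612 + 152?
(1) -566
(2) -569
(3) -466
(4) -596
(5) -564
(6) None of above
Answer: 1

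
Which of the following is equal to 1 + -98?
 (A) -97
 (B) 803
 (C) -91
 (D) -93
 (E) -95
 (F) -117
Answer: A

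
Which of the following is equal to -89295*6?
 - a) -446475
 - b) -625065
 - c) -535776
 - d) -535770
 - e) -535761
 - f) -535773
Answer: d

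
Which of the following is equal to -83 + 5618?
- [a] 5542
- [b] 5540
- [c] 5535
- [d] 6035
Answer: c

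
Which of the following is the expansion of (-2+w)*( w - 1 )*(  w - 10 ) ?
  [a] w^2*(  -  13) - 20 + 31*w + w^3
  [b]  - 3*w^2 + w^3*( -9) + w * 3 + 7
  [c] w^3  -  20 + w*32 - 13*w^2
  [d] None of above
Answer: c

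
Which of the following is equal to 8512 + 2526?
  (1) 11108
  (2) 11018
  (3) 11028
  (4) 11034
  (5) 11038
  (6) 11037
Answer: 5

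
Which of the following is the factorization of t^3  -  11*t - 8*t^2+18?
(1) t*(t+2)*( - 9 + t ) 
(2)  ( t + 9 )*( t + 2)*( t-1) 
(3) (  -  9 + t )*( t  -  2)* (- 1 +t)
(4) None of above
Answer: 4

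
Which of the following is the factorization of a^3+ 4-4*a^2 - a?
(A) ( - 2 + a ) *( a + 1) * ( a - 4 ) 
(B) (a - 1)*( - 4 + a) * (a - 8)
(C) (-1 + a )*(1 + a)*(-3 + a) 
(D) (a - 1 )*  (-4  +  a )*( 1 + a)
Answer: D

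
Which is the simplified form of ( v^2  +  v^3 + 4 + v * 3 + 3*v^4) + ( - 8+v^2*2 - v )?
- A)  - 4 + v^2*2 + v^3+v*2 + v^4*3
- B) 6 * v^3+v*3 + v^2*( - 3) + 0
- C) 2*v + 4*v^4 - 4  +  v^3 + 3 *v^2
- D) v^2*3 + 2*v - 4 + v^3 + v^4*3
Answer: D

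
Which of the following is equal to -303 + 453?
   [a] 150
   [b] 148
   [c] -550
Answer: a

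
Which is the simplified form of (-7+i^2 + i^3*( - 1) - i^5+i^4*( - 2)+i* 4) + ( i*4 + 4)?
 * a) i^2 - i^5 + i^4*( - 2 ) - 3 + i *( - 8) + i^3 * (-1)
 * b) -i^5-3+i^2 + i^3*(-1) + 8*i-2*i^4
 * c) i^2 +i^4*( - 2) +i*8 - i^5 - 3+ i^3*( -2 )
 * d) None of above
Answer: b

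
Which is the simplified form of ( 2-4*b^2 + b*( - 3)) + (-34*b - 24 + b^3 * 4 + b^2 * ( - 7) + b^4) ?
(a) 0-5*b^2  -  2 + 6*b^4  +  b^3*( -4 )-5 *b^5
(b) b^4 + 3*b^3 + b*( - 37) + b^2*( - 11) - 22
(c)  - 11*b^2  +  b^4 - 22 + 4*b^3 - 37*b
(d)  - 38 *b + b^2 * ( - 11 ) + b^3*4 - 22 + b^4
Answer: c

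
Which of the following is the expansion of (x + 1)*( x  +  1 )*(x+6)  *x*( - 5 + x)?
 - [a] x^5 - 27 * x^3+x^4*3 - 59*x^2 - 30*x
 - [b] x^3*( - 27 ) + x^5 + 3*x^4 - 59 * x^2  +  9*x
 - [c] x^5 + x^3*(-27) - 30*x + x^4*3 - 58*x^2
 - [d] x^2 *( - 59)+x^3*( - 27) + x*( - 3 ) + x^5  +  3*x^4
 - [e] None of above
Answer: a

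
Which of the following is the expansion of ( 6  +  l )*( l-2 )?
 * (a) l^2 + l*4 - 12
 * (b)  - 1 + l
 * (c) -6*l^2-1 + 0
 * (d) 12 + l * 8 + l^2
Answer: a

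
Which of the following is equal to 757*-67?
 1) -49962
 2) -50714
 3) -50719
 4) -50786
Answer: 3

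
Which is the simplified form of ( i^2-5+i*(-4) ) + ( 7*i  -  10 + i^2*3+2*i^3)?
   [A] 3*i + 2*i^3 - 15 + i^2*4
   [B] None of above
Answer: A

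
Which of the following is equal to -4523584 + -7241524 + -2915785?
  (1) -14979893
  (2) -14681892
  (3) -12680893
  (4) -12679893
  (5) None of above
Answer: 5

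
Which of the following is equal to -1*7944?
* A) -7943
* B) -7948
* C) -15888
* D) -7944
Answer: D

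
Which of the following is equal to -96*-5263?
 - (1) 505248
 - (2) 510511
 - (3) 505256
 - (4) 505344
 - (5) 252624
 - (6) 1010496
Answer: 1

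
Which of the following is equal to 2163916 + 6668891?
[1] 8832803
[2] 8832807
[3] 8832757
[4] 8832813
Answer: 2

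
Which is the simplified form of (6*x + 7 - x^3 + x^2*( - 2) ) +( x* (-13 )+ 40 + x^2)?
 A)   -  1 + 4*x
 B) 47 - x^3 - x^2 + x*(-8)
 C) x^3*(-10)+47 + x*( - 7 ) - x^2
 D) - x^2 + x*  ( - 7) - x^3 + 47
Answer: D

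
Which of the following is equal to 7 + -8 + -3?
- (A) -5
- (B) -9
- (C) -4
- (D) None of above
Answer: C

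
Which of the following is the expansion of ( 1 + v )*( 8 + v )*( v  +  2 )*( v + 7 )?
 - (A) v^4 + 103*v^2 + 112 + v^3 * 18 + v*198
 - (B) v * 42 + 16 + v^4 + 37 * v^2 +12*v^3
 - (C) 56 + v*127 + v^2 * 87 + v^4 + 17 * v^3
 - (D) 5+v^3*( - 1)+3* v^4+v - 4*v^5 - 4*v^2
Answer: A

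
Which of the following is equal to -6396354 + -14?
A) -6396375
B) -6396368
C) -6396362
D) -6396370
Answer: B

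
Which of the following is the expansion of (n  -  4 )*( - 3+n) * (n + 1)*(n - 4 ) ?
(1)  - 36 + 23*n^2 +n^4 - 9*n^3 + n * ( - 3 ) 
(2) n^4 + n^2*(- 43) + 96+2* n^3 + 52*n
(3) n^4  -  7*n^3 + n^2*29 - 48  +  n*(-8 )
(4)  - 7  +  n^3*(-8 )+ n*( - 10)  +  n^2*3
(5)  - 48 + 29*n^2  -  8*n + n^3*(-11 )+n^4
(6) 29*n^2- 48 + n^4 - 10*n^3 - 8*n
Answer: 6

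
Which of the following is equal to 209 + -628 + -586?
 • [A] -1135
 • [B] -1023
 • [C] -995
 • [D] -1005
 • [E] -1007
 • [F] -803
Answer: D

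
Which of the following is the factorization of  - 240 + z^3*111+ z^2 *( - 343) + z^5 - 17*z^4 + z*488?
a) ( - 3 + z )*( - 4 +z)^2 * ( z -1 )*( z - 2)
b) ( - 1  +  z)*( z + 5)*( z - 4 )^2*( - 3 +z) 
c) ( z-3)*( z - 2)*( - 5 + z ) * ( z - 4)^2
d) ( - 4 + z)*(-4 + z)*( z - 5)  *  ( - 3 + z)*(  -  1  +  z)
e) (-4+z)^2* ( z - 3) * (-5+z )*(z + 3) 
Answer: d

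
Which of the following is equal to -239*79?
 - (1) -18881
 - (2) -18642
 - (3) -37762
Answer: 1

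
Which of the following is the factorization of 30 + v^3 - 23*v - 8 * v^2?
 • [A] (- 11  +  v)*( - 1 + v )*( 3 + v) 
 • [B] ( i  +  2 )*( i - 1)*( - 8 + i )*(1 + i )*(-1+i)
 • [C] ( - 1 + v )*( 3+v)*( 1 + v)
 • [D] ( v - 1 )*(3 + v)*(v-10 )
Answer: D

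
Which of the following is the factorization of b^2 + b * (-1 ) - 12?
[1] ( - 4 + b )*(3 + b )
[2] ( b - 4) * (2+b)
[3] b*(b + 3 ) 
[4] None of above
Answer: 1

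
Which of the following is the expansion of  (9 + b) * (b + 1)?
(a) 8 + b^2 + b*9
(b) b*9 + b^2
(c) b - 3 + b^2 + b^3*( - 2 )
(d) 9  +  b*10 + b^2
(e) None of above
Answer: d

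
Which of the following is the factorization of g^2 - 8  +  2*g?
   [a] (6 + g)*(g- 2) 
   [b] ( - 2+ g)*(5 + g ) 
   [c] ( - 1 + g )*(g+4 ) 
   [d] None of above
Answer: d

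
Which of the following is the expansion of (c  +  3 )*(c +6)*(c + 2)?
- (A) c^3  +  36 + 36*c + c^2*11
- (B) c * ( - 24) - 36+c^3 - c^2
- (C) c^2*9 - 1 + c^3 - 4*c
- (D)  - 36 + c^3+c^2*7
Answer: A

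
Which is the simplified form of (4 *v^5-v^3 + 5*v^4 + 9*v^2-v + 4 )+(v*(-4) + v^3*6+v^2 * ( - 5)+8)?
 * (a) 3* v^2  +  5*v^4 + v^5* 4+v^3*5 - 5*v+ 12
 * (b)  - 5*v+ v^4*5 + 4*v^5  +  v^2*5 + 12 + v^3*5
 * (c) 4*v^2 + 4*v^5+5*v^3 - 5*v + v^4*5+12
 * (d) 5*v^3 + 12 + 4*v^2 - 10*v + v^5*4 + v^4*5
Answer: c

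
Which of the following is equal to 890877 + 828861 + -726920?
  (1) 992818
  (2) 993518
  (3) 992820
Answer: 1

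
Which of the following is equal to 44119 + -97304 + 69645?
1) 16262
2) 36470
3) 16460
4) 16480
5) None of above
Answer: 3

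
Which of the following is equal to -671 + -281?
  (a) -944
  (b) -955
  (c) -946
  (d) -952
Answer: d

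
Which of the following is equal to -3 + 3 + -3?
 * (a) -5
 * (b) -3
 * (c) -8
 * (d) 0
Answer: b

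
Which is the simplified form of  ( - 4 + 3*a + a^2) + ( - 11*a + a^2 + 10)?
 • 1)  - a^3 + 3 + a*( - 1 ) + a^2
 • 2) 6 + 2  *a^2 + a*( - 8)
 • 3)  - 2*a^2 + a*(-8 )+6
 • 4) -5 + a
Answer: 2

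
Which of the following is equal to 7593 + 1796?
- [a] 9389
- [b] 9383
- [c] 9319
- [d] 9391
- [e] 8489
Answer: a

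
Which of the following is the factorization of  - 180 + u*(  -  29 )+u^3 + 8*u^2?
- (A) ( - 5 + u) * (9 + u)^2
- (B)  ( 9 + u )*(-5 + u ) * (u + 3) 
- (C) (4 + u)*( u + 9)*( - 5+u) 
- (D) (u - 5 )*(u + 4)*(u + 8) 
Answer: C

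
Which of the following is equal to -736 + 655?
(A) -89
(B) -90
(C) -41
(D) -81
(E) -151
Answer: D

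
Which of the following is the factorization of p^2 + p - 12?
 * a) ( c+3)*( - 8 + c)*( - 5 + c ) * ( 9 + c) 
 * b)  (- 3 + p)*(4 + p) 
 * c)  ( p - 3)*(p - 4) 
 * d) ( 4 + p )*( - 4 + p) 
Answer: b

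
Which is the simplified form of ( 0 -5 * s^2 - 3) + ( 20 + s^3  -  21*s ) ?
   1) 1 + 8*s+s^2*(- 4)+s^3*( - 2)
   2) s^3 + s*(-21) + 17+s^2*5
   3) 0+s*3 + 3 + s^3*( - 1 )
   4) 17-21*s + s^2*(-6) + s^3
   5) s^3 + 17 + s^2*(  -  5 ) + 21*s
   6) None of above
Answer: 6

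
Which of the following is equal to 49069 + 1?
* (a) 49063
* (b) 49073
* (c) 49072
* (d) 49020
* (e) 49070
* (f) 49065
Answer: e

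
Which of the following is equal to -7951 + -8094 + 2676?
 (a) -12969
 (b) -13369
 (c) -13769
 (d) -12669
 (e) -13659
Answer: b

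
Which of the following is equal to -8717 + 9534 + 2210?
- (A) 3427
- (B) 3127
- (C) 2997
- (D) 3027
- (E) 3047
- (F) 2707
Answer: D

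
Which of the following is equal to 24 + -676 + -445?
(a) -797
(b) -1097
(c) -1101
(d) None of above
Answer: b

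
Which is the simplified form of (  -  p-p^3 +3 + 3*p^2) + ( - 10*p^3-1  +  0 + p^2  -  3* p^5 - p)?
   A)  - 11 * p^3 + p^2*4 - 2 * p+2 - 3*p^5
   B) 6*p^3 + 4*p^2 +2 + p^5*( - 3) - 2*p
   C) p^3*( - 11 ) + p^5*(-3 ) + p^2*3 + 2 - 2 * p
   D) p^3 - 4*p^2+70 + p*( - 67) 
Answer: A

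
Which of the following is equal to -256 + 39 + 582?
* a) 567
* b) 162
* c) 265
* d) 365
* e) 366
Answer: d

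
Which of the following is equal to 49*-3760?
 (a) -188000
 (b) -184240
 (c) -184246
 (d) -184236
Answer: b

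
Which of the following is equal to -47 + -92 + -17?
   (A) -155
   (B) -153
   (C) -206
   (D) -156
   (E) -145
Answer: D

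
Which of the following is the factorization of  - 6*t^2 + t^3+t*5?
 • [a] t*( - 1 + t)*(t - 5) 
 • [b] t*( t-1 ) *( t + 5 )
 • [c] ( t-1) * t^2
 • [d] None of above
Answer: a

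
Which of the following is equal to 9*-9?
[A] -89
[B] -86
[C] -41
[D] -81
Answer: D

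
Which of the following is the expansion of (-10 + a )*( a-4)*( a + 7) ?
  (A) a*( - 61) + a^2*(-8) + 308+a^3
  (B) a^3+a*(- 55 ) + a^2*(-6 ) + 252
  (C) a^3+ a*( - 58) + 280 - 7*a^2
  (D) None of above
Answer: C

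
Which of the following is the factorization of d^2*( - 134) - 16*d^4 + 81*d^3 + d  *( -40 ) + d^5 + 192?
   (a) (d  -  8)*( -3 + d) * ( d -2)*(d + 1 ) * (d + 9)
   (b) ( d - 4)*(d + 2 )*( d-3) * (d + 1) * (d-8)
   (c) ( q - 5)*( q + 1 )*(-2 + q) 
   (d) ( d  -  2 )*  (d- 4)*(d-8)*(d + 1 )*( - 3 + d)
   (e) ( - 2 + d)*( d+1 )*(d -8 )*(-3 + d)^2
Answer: d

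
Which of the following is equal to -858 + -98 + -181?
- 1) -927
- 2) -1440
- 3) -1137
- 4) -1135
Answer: 3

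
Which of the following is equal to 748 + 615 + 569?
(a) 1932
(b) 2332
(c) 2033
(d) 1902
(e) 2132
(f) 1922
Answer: a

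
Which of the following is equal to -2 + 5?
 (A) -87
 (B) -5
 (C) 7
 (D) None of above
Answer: D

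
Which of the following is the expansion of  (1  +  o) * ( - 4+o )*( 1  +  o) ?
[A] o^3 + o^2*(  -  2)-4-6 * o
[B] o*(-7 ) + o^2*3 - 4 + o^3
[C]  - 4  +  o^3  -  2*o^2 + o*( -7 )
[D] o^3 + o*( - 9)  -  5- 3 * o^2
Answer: C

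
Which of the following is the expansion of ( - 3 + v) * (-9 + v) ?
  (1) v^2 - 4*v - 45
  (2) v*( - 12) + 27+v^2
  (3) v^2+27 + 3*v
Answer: 2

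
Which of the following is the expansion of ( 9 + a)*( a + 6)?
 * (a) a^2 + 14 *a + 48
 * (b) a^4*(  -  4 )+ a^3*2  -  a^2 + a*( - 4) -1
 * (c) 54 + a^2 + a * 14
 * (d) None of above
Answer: d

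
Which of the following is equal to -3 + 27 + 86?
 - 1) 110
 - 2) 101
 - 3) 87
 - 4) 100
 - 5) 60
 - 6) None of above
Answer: 1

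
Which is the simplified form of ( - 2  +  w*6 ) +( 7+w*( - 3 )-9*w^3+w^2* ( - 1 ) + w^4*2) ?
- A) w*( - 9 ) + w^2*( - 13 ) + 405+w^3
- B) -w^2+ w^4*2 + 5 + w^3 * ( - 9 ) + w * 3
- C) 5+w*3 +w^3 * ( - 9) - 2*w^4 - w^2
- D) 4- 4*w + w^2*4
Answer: B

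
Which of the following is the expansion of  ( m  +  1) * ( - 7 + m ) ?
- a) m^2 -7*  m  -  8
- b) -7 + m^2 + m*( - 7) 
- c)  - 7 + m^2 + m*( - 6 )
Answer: c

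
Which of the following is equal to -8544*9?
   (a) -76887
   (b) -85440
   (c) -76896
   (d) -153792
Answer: c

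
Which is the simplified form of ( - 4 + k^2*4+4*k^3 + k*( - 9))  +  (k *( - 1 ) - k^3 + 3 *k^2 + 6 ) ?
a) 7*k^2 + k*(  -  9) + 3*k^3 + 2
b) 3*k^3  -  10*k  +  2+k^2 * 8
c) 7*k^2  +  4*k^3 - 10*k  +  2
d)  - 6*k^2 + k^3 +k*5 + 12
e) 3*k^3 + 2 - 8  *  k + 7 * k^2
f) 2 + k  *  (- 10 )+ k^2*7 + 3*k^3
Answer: f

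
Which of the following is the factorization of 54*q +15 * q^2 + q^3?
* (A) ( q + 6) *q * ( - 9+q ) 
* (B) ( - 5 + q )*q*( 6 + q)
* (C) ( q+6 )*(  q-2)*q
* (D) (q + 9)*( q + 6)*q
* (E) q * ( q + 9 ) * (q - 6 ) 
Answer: D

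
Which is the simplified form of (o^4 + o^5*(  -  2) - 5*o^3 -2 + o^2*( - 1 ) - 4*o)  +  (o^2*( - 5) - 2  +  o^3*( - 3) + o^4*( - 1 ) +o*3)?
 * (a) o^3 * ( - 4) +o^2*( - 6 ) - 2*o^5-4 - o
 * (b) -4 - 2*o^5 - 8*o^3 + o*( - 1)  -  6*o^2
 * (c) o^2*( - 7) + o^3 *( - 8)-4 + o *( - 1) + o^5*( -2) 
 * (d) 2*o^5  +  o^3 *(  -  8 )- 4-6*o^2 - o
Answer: b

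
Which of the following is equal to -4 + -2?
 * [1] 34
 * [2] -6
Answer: 2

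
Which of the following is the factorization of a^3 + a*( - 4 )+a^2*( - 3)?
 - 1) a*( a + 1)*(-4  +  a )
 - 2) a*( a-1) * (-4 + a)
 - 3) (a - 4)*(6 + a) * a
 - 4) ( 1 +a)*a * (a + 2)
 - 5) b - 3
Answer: 1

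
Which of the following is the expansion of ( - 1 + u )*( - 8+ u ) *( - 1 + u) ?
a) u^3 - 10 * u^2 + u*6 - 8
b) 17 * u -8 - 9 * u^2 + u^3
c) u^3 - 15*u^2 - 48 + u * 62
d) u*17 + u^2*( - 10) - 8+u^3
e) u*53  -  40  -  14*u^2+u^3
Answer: d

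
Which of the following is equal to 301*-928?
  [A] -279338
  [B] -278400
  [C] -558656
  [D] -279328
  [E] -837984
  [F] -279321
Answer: D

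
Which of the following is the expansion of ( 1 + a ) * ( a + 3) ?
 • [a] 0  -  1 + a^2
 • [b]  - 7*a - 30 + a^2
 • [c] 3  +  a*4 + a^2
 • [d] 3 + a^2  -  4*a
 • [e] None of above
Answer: c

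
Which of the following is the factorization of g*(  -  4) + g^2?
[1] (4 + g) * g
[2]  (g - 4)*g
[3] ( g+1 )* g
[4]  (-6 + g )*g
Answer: 2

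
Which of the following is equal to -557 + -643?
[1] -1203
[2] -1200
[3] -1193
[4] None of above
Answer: 2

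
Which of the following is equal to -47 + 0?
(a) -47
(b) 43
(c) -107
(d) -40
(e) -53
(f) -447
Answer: a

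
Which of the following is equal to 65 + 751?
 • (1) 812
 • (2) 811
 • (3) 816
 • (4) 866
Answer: 3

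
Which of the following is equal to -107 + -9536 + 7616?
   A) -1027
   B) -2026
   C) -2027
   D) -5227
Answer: C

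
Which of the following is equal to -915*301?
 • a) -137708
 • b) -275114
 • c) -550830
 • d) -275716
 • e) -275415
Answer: e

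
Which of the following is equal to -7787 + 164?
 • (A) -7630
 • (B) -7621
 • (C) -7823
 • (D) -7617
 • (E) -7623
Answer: E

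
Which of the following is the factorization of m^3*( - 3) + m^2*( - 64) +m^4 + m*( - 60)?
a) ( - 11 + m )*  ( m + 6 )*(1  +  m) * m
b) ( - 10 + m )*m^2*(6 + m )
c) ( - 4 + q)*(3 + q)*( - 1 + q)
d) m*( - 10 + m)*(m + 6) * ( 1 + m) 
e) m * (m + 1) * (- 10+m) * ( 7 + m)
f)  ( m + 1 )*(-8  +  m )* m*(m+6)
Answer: d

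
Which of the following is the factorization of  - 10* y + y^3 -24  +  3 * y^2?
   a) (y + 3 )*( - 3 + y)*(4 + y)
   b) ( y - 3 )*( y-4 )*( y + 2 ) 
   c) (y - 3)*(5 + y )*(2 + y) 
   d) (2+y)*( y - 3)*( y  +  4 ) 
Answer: d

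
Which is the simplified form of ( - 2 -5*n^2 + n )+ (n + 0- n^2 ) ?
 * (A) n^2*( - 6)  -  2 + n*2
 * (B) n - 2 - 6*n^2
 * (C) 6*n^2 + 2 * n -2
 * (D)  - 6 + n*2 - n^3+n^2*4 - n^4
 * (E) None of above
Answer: A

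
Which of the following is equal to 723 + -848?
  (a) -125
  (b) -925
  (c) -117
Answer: a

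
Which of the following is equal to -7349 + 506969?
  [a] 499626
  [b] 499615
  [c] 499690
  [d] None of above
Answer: d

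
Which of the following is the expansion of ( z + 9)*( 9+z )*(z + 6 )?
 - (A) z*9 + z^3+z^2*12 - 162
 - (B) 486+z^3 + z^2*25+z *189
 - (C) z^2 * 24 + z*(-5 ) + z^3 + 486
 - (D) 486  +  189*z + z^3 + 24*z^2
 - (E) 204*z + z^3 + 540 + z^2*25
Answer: D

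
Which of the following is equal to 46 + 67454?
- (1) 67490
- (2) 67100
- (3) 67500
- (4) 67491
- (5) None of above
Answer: 3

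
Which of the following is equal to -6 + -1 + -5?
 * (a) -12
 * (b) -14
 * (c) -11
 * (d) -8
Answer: a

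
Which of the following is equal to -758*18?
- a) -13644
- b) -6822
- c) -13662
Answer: a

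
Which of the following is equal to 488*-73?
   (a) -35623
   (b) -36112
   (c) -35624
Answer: c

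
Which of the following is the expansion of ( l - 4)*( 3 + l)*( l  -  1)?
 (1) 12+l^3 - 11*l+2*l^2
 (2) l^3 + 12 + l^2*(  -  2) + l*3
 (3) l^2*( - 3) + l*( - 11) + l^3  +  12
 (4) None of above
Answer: 4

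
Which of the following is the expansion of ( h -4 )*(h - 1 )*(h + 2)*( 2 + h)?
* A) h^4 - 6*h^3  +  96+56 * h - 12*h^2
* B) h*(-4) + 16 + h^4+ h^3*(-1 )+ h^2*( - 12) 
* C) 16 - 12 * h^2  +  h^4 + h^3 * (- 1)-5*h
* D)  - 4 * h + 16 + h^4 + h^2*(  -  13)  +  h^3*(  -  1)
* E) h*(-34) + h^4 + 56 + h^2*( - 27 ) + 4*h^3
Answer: B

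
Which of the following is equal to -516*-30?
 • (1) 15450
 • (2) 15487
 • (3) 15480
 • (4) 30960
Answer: 3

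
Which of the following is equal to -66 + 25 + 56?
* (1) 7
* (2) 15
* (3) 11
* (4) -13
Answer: 2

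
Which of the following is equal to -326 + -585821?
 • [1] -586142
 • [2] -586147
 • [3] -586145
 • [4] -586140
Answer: 2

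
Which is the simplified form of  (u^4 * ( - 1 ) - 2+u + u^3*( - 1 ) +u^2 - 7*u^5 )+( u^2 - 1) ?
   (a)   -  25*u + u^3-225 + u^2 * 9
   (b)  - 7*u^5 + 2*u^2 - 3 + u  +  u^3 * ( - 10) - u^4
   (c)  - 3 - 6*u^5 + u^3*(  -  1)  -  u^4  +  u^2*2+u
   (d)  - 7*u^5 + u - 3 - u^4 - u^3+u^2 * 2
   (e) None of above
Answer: d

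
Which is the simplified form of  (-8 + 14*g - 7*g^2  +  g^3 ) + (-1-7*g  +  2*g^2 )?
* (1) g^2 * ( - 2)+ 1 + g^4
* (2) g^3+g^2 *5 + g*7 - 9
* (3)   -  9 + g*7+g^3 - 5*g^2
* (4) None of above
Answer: 3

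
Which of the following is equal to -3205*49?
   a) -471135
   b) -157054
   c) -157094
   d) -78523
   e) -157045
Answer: e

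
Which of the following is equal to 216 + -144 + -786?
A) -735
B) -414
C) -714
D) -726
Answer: C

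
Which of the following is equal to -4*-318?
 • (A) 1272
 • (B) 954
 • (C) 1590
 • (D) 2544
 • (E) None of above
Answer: A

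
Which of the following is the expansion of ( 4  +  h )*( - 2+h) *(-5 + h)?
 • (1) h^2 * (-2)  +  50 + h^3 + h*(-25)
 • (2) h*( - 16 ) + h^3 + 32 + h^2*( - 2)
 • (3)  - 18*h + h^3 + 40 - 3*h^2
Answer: 3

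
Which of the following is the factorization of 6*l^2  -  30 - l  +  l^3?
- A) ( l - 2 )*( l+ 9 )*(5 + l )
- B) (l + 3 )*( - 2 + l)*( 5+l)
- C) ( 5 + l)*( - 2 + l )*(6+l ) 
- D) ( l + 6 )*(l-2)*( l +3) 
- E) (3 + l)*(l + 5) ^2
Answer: B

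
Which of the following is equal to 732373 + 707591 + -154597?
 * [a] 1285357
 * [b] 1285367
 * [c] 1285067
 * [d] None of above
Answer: b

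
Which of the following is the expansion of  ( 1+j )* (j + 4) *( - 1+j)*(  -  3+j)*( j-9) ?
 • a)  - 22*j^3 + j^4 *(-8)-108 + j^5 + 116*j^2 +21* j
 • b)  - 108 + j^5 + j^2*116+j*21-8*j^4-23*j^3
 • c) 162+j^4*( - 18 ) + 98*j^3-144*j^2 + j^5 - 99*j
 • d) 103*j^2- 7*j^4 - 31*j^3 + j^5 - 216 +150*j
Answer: a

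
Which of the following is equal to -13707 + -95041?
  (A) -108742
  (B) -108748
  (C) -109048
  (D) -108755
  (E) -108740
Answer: B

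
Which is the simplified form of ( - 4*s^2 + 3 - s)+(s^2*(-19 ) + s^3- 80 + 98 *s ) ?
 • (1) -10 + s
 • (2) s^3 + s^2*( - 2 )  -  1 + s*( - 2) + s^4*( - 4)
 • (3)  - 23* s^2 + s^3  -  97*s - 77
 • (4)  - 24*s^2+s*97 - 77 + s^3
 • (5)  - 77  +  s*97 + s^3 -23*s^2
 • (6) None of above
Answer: 5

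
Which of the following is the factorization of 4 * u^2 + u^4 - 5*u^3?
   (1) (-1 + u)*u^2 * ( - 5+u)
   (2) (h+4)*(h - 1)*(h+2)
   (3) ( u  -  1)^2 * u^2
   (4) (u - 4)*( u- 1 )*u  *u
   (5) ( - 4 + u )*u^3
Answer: 4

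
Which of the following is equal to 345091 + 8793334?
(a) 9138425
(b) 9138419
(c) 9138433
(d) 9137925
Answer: a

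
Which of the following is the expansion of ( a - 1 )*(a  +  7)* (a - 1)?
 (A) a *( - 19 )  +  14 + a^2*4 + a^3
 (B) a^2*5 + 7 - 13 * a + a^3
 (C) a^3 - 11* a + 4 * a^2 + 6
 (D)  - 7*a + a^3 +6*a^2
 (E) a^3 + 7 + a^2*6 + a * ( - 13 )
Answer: B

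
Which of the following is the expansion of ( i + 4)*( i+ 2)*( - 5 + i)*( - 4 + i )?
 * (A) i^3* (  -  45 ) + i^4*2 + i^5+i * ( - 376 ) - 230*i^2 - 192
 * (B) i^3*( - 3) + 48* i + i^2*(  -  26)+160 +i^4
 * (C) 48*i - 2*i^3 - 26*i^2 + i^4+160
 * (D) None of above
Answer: B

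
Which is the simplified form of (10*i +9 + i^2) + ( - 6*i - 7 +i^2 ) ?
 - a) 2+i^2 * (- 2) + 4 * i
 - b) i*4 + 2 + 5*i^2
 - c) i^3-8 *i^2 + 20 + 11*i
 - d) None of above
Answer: d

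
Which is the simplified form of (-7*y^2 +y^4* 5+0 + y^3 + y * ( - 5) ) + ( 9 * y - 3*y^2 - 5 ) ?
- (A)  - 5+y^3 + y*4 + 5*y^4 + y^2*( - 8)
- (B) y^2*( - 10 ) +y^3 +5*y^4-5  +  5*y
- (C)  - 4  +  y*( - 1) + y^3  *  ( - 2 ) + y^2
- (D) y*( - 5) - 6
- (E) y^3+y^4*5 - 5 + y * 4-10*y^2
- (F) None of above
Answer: E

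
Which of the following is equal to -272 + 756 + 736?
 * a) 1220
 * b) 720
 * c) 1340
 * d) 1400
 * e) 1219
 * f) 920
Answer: a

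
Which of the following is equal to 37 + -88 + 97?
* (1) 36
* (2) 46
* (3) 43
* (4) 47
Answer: 2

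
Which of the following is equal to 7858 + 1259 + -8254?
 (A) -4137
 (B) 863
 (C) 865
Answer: B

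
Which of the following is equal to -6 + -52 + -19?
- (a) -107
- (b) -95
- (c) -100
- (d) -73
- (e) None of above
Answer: e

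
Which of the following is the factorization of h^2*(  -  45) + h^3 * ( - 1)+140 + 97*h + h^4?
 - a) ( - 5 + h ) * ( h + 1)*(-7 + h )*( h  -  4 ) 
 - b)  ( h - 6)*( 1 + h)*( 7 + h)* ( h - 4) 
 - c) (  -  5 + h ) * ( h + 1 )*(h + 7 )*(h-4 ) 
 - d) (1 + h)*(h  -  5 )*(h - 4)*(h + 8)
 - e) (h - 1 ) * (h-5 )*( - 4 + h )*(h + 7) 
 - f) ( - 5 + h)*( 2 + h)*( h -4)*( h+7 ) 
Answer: c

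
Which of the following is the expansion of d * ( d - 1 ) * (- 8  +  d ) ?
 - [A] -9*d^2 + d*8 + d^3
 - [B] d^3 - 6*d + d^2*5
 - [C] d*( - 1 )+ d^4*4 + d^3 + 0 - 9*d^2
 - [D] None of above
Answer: A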